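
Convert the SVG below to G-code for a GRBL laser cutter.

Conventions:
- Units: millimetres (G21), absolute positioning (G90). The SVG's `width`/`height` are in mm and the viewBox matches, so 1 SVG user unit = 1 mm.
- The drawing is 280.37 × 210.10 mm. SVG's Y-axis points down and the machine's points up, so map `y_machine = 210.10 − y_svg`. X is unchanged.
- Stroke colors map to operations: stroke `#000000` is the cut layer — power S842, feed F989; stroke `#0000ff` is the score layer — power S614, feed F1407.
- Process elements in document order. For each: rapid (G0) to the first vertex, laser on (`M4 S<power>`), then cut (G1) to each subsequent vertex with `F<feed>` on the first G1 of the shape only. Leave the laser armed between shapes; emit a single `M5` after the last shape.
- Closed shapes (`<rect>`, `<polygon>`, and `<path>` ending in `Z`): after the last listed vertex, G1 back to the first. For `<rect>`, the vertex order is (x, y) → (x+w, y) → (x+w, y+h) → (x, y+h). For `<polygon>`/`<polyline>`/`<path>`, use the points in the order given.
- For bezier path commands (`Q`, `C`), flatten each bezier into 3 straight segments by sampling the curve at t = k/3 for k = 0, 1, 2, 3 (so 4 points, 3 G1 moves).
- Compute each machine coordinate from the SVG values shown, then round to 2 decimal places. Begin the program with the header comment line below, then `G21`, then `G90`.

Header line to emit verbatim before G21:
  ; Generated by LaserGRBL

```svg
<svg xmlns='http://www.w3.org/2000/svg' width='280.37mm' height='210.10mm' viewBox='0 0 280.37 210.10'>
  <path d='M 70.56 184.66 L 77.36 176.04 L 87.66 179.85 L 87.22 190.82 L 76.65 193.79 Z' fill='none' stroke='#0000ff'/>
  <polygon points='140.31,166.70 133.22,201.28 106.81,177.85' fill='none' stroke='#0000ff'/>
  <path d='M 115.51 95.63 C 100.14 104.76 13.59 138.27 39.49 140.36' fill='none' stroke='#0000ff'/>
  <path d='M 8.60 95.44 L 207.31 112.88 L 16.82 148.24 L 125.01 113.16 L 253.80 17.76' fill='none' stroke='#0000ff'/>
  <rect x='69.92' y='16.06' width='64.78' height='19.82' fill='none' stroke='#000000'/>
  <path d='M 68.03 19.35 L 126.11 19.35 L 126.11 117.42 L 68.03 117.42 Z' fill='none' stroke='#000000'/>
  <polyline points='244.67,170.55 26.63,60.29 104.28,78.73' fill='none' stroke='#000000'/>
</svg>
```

1 u = 1 mm; y_m = 210.10 − y.

[1] `<path>` regular polygon, #0000ff→score S614 F1407: (70.56,25.44) → (77.36,34.06) → (87.66,30.25) → (87.22,19.28) → (76.65,16.31) → (70.56,25.44) (closed)

[2] `<polygon>` regular polygon, #0000ff→score S614 F1407: (140.31,43.40) → (133.22,8.82) → (106.81,32.25) → (140.31,43.40) (closed)

[3] `<path>` cubic bezier, #0000ff→score S614 F1407: (115.51,114.47) → (83.21,99.28) → (44.27,80.24) → (39.49,69.74)

[4] `<path>` open polyline, #0000ff→score S614 F1407: (8.60,114.66) → (207.31,97.22) → (16.82,61.86) → (125.01,96.94) → (253.80,192.34)

[5] `<rect>` rectangle, #000000→cut S842 F989: (69.92,194.04) → (134.70,194.04) → (134.70,174.22) → (69.92,174.22) → (69.92,194.04) (closed)

[6] `<path>` rectangle, #000000→cut S842 F989: (68.03,190.75) → (126.11,190.75) → (126.11,92.68) → (68.03,92.68) → (68.03,190.75) (closed)

[7] `<polyline>` open polyline, #000000→cut S842 F989: (244.67,39.55) → (26.63,149.81) → (104.28,131.37)

; Generated by LaserGRBL
G21
G90
G0 X70.56 Y25.44
M4 S614
G1 X77.36 Y34.06 F1407
G1 X87.66 Y30.25
G1 X87.22 Y19.28
G1 X76.65 Y16.31
G1 X70.56 Y25.44
G0 X140.31 Y43.40
M4 S614
G1 X133.22 Y8.82 F1407
G1 X106.81 Y32.25
G1 X140.31 Y43.40
G0 X115.51 Y114.47
M4 S614
G1 X83.21 Y99.28 F1407
G1 X44.27 Y80.24
G1 X39.49 Y69.74
G0 X8.60 Y114.66
M4 S614
G1 X207.31 Y97.22 F1407
G1 X16.82 Y61.86
G1 X125.01 Y96.94
G1 X253.80 Y192.34
G0 X69.92 Y194.04
M4 S842
G1 X134.70 Y194.04 F989
G1 X134.70 Y174.22
G1 X69.92 Y174.22
G1 X69.92 Y194.04
G0 X68.03 Y190.75
M4 S842
G1 X126.11 Y190.75 F989
G1 X126.11 Y92.68
G1 X68.03 Y92.68
G1 X68.03 Y190.75
G0 X244.67 Y39.55
M4 S842
G1 X26.63 Y149.81 F989
G1 X104.28 Y131.37
M5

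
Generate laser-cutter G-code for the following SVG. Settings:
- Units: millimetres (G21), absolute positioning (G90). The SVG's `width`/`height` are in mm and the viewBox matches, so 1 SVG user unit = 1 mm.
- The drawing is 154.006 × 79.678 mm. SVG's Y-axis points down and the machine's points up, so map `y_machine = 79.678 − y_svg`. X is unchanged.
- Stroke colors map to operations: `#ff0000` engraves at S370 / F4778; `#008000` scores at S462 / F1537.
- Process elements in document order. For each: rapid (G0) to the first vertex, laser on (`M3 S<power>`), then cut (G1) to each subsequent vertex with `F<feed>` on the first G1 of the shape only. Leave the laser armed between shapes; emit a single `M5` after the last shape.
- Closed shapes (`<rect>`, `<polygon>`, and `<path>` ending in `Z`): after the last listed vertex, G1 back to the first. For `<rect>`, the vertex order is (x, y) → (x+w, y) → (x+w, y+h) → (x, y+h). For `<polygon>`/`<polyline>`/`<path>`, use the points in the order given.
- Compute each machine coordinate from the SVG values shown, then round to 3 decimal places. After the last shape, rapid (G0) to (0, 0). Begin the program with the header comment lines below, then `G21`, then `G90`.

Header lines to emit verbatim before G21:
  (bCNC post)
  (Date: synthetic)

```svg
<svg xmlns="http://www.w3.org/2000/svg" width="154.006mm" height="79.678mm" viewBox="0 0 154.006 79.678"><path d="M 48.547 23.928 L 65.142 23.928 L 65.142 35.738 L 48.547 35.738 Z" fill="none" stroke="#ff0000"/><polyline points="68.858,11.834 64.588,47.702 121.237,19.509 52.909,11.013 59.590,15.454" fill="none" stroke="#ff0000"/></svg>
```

(bCNC post)
(Date: synthetic)
G21
G90
G0 X48.547 Y55.750
M3 S370
G1 X65.142 Y55.750 F4778
G1 X65.142 Y43.940
G1 X48.547 Y43.940
G1 X48.547 Y55.750
G0 X68.858 Y67.844
M3 S370
G1 X64.588 Y31.976 F4778
G1 X121.237 Y60.169
G1 X52.909 Y68.665
G1 X59.590 Y64.224
M5
G0 X0.000 Y0.000

1 u = 1 mm; y_m = 79.678 − y.

[1] `<path>` rectangle, #ff0000→engrave S370 F4778: (48.547,55.750) → (65.142,55.750) → (65.142,43.940) → (48.547,43.940) → (48.547,55.750) (closed)

[2] `<polyline>` open polyline, #ff0000→engrave S370 F4778: (68.858,67.844) → (64.588,31.976) → (121.237,60.169) → (52.909,68.665) → (59.590,64.224)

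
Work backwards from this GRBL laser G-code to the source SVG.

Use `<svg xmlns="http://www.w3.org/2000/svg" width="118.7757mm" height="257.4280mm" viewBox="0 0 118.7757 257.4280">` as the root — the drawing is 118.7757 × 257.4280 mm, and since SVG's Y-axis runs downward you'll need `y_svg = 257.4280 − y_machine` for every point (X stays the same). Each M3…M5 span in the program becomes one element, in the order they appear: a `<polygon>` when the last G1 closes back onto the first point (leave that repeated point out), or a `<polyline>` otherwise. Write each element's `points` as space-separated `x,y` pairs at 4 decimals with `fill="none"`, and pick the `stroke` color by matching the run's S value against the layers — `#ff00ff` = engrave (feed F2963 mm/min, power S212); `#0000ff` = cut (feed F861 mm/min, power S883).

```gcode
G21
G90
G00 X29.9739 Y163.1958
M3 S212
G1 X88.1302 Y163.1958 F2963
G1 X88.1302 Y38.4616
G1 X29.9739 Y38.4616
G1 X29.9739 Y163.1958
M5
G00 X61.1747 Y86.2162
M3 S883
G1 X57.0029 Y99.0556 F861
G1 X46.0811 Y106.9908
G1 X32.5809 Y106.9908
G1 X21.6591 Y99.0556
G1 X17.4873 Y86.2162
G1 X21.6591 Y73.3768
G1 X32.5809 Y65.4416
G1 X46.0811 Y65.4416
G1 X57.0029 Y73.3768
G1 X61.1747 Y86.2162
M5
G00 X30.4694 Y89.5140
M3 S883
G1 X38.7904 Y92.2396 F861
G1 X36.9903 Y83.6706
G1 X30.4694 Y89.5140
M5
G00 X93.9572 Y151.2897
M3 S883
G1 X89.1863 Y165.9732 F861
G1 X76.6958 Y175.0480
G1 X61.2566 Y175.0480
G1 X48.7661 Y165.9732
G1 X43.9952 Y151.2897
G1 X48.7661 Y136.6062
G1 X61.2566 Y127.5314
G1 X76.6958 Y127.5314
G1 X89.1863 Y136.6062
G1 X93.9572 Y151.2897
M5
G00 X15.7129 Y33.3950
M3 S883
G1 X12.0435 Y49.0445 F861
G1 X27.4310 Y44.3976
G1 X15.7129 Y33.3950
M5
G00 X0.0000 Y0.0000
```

<svg xmlns="http://www.w3.org/2000/svg" width="118.7757mm" height="257.4280mm" viewBox="0 0 118.7757 257.4280">
  <polygon points="29.9739,94.2322 88.1302,94.2322 88.1302,218.9664 29.9739,218.9664" fill="none" stroke="#ff00ff"/>
  <polygon points="61.1747,171.2118 57.0029,158.3724 46.0811,150.4372 32.5809,150.4372 21.6591,158.3724 17.4873,171.2118 21.6591,184.0512 32.5809,191.9864 46.0811,191.9864 57.0029,184.0512" fill="none" stroke="#0000ff"/>
  <polygon points="30.4694,167.9140 38.7904,165.1884 36.9903,173.7574" fill="none" stroke="#0000ff"/>
  <polygon points="93.9572,106.1383 89.1863,91.4548 76.6958,82.3800 61.2566,82.3800 48.7661,91.4548 43.9952,106.1383 48.7661,120.8218 61.2566,129.8966 76.6958,129.8966 89.1863,120.8218" fill="none" stroke="#0000ff"/>
  <polygon points="15.7129,224.0330 12.0435,208.3835 27.4310,213.0304" fill="none" stroke="#0000ff"/>
</svg>

Each laser-on run becomes one SVG element. Flip Y back into SVG space with y_svg = 257.4280 − y_machine.

Run 1: the run's S212 means `#ff00ff` (engrave). The run returns to its start, so emit a `<polygon>` with points (Y-flipped): 29.9739,94.2322 88.1302,94.2322 88.1302,218.9664 29.9739,218.9664.

Run 2: the run's S883 means `#0000ff` (cut). The run returns to its start, so emit a `<polygon>` with points (Y-flipped): 61.1747,171.2118 57.0029,158.3724 46.0811,150.4372 32.5809,150.4372 21.6591,158.3724 17.4873,171.2118 21.6591,184.0512 32.5809,191.9864 46.0811,191.9864 57.0029,184.0512.

Run 3: power S883 maps to stroke `#0000ff` (cut). The run returns to its start, so emit a `<polygon>` with points (Y-flipped): 30.4694,167.9140 38.7904,165.1884 36.9903,173.7574.

Run 4: the run's S883 means `#0000ff` (cut). The run returns to its start, so emit a `<polygon>` with points (Y-flipped): 93.9572,106.1383 89.1863,91.4548 76.6958,82.3800 61.2566,82.3800 48.7661,91.4548 43.9952,106.1383 48.7661,120.8218 61.2566,129.8966 76.6958,129.8966 89.1863,120.8218.

Run 5: S883 ⇒ cut layer `#0000ff`. The run returns to its start, so emit a `<polygon>` with points (Y-flipped): 15.7129,224.0330 12.0435,208.3835 27.4310,213.0304.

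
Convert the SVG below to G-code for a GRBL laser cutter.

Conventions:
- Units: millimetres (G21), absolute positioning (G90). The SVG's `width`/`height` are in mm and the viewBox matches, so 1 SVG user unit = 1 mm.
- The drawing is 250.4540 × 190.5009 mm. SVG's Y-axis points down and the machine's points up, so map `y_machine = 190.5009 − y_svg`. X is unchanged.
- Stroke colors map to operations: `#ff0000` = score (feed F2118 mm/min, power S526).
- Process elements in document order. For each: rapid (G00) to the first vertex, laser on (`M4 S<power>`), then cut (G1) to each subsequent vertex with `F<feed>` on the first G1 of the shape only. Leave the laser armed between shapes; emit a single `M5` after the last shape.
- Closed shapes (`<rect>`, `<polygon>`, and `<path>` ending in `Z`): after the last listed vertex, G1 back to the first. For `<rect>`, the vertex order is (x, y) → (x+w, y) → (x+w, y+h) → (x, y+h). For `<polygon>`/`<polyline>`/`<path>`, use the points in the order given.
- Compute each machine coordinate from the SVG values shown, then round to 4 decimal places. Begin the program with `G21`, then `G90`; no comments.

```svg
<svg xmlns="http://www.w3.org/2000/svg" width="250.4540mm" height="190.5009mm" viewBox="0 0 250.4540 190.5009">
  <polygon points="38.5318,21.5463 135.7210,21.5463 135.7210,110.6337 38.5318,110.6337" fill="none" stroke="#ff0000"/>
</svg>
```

1 u = 1 mm; y_m = 190.5009 − y.

[1] `<polygon>` rectangle, #ff0000→score S526 F2118: (38.5318,168.9546) → (135.7210,168.9546) → (135.7210,79.8672) → (38.5318,79.8672) → (38.5318,168.9546) (closed)

G21
G90
G00 X38.5318 Y168.9546
M4 S526
G1 X135.7210 Y168.9546 F2118
G1 X135.7210 Y79.8672
G1 X38.5318 Y79.8672
G1 X38.5318 Y168.9546
M5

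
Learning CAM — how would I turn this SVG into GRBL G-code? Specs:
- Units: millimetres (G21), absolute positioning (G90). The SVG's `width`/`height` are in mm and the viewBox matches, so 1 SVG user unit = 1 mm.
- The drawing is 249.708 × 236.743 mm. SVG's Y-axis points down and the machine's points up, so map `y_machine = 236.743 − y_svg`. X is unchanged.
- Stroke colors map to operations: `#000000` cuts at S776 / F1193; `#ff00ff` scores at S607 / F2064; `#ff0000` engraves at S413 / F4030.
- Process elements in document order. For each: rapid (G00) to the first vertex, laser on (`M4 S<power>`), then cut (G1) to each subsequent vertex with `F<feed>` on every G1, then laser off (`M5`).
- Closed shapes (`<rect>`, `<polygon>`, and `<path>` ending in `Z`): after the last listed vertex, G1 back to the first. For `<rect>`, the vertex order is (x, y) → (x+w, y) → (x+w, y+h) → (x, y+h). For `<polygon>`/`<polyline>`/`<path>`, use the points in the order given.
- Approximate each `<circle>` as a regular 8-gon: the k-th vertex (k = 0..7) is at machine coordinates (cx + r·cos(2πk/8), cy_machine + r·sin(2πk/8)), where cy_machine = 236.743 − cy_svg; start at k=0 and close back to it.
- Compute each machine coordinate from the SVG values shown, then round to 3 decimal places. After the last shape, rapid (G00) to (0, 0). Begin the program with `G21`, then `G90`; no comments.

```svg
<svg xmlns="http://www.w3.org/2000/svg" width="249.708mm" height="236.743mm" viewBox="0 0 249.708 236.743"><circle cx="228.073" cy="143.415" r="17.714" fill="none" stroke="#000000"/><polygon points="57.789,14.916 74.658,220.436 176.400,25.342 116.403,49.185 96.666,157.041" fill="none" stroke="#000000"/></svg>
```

viewBox `0 0 249.708 236.743` with mm width/height → 1 unit = 1 mm. Flip: y_m = 236.743 − y_svg.

**Shape 1** — `<circle>` circle, stroke `#000000` → cut (S776, F1193). Machine vertices: (245.787,93.328) → (240.599,105.854) → (228.073,111.042) → (215.547,105.854) → (210.359,93.328) → (215.547,80.802) → (228.073,75.614) → (240.599,80.802) → (245.787,93.328). Closed: final G1 returns to the first vertex.

**Shape 2** — `<polygon>` closed polygon, stroke `#000000` → cut (S776, F1193). Machine vertices: (57.789,221.827) → (74.658,16.307) → (176.400,211.401) → (116.403,187.558) → (96.666,79.702) → (57.789,221.827). Closed: final G1 returns to the first vertex.

G21
G90
G00 X245.787 Y93.328
M4 S776
G1 X240.599 Y105.854 F1193
G1 X228.073 Y111.042 F1193
G1 X215.547 Y105.854 F1193
G1 X210.359 Y93.328 F1193
G1 X215.547 Y80.802 F1193
G1 X228.073 Y75.614 F1193
G1 X240.599 Y80.802 F1193
G1 X245.787 Y93.328 F1193
M5
G00 X57.789 Y221.827
M4 S776
G1 X74.658 Y16.307 F1193
G1 X176.400 Y211.401 F1193
G1 X116.403 Y187.558 F1193
G1 X96.666 Y79.702 F1193
G1 X57.789 Y221.827 F1193
M5
G00 X0.000 Y0.000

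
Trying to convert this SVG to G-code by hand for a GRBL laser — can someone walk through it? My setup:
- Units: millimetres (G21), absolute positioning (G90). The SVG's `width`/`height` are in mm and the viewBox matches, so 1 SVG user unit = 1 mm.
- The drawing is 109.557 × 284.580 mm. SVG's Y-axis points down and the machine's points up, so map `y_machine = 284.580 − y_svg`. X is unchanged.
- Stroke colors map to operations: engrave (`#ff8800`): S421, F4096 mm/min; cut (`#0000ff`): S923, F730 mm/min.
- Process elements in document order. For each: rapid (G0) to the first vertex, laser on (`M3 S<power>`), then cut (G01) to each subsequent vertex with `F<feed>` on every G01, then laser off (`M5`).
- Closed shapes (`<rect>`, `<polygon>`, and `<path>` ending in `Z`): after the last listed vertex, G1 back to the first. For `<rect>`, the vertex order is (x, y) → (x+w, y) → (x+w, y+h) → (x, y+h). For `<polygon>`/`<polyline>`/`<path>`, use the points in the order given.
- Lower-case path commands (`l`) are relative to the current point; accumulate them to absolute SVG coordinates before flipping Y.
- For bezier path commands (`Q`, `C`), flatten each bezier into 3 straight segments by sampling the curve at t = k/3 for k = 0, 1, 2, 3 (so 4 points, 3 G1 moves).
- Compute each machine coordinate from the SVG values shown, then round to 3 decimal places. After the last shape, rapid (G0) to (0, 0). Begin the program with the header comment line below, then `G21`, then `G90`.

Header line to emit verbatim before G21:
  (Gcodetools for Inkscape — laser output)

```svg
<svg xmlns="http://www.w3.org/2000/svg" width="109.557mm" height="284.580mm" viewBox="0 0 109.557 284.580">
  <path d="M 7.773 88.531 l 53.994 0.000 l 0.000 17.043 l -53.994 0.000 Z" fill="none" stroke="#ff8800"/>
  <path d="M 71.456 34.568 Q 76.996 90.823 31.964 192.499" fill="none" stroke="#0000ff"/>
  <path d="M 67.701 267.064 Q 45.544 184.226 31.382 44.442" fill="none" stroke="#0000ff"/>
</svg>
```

viewBox `0 0 109.557 284.580` with mm width/height → 1 unit = 1 mm. Flip: y_m = 284.580 − y_svg.

**Shape 1** — `<path>` rectangle, stroke `#ff8800` → engrave (S421, F4096). Machine vertices: (7.773,196.049) → (61.767,196.049) → (61.767,179.006) → (7.773,179.006) → (7.773,196.049). Closed: final G1 returns to the first vertex.

**Shape 2** — `<path>` quadratic bezier, stroke `#0000ff` → cut (S923, F730). Control points (SVG): P0=(71.456,34.568), P1=(76.996,90.823), P2=(31.964,192.499); sampled at t=k/3. Machine vertices: (71.456,250.012) → (69.530,207.462) → (56.366,154.818) → (31.964,92.081). Open path.

**Shape 3** — `<path>` quadratic bezier, stroke `#0000ff` → cut (S923, F730). Control points (SVG): P0=(67.701,267.064), P1=(45.544,184.226), P2=(31.382,44.442); sampled at t=k/3. Machine vertices: (67.701,17.516) → (53.818,79.069) → (41.712,153.276) → (31.382,240.138). Open path.

(Gcodetools for Inkscape — laser output)
G21
G90
G0 X7.773 Y196.049
M3 S421
G01 X61.767 Y196.049 F4096
G01 X61.767 Y179.006 F4096
G01 X7.773 Y179.006 F4096
G01 X7.773 Y196.049 F4096
M5
G0 X71.456 Y250.012
M3 S923
G01 X69.530 Y207.462 F730
G01 X56.366 Y154.818 F730
G01 X31.964 Y92.081 F730
M5
G0 X67.701 Y17.516
M3 S923
G01 X53.818 Y79.069 F730
G01 X41.712 Y153.276 F730
G01 X31.382 Y240.138 F730
M5
G0 X0.000 Y0.000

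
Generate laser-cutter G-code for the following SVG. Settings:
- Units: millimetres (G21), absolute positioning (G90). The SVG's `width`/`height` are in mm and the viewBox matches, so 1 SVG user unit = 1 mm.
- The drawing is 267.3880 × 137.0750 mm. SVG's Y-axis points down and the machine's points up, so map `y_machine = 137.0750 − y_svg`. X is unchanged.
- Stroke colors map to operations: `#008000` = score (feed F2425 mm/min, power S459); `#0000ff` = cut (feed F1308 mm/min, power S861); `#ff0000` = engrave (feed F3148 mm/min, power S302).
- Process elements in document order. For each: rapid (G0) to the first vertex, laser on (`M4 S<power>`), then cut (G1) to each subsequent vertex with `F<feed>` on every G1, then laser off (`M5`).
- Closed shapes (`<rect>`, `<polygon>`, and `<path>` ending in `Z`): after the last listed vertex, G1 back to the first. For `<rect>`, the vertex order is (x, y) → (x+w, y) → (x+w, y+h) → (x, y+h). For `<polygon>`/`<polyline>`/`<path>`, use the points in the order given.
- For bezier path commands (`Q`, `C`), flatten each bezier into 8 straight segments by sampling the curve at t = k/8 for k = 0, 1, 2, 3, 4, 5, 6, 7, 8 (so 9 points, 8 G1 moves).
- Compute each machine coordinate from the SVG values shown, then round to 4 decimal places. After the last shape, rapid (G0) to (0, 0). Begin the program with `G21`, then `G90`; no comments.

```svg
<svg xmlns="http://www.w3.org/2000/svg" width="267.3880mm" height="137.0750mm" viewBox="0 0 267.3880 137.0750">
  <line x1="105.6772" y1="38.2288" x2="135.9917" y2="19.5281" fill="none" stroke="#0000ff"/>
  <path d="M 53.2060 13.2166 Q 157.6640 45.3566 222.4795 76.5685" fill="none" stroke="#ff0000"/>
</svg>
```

Since the viewBox matches the mm dimensions, user units are millimetres directly. The only transform is the Y-flip y_m = 137.0750 − y_svg.

Shape 1 is a line segment drawn with `<line>`. Its stroke #0000ff means cut at S861, F1308. After flipping Y the toolpath is (105.6772,98.8462) → (135.9917,117.5469).

Shape 2 is a quadratic bezier drawn with `<path>`. Its stroke #ff0000 means engrave at S302, F3148. After flipping Y the toolpath is (53.2060,123.8584) → (78.7011,115.8379) → (102.9573,107.8464) → (125.9748,99.8839) → (147.7534,91.9504) → (168.2931,84.0459) → (187.5941,76.1705) → (205.6562,68.3240) → (222.4795,60.5065).

G21
G90
G0 X105.6772 Y98.8462
M4 S861
G1 X135.9917 Y117.5469 F1308
M5
G0 X53.2060 Y123.8584
M4 S302
G1 X78.7011 Y115.8379 F3148
G1 X102.9573 Y107.8464 F3148
G1 X125.9748 Y99.8839 F3148
G1 X147.7534 Y91.9504 F3148
G1 X168.2931 Y84.0459 F3148
G1 X187.5941 Y76.1705 F3148
G1 X205.6562 Y68.3240 F3148
G1 X222.4795 Y60.5065 F3148
M5
G0 X0.0000 Y0.0000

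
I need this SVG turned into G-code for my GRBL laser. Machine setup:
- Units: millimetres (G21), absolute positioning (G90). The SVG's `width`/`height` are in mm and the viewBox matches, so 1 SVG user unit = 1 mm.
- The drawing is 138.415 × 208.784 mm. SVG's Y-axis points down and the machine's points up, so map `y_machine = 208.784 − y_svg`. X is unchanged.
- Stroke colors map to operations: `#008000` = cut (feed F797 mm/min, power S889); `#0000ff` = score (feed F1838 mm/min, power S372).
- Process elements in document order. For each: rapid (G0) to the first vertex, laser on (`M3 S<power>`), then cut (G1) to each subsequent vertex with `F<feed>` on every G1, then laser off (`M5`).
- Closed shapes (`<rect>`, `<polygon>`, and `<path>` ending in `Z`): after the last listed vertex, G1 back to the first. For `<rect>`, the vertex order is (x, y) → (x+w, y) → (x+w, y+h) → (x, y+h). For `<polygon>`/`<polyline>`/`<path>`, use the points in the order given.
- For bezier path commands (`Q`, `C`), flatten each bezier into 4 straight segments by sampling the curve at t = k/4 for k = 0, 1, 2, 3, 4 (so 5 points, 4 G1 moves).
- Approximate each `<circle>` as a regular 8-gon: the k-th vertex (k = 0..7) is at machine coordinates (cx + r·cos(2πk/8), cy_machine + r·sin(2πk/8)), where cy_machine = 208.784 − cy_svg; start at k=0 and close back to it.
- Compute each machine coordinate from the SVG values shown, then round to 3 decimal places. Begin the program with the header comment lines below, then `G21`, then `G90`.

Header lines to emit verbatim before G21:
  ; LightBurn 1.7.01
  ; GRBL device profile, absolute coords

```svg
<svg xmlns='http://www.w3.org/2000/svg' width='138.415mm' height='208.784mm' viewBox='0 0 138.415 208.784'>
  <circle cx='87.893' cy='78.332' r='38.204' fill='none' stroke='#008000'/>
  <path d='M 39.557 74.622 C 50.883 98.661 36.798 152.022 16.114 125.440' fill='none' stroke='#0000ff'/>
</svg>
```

viewBox `0 0 138.415 208.784` with mm width/height → 1 unit = 1 mm. Flip: y_m = 208.784 − y_svg.

**Shape 1** — `<circle>` circle, stroke `#008000` → cut (S889, F797). Machine vertices: (126.097,130.452) → (114.907,157.466) → (87.893,168.656) → (60.879,157.466) → (49.689,130.452) → (60.879,103.438) → (87.893,92.248) → (114.907,103.438) → (126.097,130.452). Closed: final G1 returns to the first vertex.

**Shape 2** — `<path>` cubic bezier, stroke `#0000ff` → score (S372, F1838). Control points (SVG): P0=(39.557,74.622), P1=(50.883,98.661), P2=(36.798,152.022), P3=(16.114,125.440); sampled at t=k/4. Machine vertices: (39.557,134.162) → (43.581,112.342) → (39.839,89.770) → (30.096,76.690) → (16.114,83.344). Open path.

; LightBurn 1.7.01
; GRBL device profile, absolute coords
G21
G90
G0 X126.097 Y130.452
M3 S889
G1 X114.907 Y157.466 F797
G1 X87.893 Y168.656 F797
G1 X60.879 Y157.466 F797
G1 X49.689 Y130.452 F797
G1 X60.879 Y103.438 F797
G1 X87.893 Y92.248 F797
G1 X114.907 Y103.438 F797
G1 X126.097 Y130.452 F797
M5
G0 X39.557 Y134.162
M3 S372
G1 X43.581 Y112.342 F1838
G1 X39.839 Y89.770 F1838
G1 X30.096 Y76.690 F1838
G1 X16.114 Y83.344 F1838
M5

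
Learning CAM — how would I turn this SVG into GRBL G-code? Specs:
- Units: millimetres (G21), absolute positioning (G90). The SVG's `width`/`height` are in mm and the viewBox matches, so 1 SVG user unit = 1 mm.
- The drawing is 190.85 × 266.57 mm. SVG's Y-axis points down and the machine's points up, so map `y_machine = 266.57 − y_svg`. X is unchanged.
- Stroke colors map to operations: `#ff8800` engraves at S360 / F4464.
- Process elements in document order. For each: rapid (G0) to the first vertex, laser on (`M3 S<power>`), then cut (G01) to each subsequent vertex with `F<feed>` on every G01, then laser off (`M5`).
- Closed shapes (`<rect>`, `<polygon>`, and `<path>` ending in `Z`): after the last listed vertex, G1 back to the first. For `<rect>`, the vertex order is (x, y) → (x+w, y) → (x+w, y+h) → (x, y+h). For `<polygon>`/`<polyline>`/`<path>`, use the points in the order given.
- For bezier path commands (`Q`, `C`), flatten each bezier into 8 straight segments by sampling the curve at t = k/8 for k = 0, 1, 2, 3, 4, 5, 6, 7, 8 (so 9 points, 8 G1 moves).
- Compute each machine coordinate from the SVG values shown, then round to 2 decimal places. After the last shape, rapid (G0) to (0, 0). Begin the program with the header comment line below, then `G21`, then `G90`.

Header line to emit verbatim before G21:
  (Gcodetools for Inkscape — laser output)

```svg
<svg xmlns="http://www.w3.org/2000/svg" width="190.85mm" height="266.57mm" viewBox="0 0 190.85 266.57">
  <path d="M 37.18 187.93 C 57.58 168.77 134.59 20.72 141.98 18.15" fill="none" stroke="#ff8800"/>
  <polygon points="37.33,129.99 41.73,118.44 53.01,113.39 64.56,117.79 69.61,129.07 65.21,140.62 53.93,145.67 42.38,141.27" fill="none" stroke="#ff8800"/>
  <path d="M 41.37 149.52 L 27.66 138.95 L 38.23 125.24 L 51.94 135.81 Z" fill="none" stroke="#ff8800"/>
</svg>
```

(Gcodetools for Inkscape — laser output)
G21
G90
G0 X37.18 Y78.64
M3 S360
G01 X47.24 Y91.33 F4464
G01 X61.12 Y112.89 F4464
G01 X77.36 Y140.10 F4464
G01 X94.46 Y169.75 F4464
G01 X110.95 Y198.62 F4464
G01 X125.36 Y223.50 F4464
G01 X136.19 Y241.17 F4464
G01 X141.98 Y248.42 F4464
M5
G0 X37.33 Y136.58
M3 S360
G01 X41.73 Y148.13 F4464
G01 X53.01 Y153.18 F4464
G01 X64.56 Y148.78 F4464
G01 X69.61 Y137.50 F4464
G01 X65.21 Y125.95 F4464
G01 X53.93 Y120.90 F4464
G01 X42.38 Y125.30 F4464
G01 X37.33 Y136.58 F4464
M5
G0 X41.37 Y117.05
M3 S360
G01 X27.66 Y127.62 F4464
G01 X38.23 Y141.33 F4464
G01 X51.94 Y130.76 F4464
G01 X41.37 Y117.05 F4464
M5
G0 X0.00 Y0.00

Since the viewBox matches the mm dimensions, user units are millimetres directly. The only transform is the Y-flip y_m = 266.57 − y_svg.

Shape 1 is a cubic bezier drawn with `<path>`. Its stroke #ff8800 means engrave at S360, F4464. After flipping Y the toolpath is (37.18,78.64) → (47.24,91.33) → (61.12,112.89) → (77.36,140.10) → (94.46,169.75) → (110.95,198.62) → (125.36,223.50) → (136.19,241.17) → (141.98,248.42).

Shape 2 is a regular polygon drawn with `<polygon>`. Its stroke #ff8800 means engrave at S360, F4464. After flipping Y the toolpath is (37.33,136.58) → (41.73,148.13) → (53.01,153.18) → (64.56,148.78) → (69.61,137.50) → (65.21,125.95) → (53.93,120.90) → (42.38,125.30) → (37.33,136.58), returning to the start.

Shape 3 is a regular polygon drawn with `<path>`. Its stroke #ff8800 means engrave at S360, F4464. After flipping Y the toolpath is (41.37,117.05) → (27.66,127.62) → (38.23,141.33) → (51.94,130.76) → (41.37,117.05), returning to the start.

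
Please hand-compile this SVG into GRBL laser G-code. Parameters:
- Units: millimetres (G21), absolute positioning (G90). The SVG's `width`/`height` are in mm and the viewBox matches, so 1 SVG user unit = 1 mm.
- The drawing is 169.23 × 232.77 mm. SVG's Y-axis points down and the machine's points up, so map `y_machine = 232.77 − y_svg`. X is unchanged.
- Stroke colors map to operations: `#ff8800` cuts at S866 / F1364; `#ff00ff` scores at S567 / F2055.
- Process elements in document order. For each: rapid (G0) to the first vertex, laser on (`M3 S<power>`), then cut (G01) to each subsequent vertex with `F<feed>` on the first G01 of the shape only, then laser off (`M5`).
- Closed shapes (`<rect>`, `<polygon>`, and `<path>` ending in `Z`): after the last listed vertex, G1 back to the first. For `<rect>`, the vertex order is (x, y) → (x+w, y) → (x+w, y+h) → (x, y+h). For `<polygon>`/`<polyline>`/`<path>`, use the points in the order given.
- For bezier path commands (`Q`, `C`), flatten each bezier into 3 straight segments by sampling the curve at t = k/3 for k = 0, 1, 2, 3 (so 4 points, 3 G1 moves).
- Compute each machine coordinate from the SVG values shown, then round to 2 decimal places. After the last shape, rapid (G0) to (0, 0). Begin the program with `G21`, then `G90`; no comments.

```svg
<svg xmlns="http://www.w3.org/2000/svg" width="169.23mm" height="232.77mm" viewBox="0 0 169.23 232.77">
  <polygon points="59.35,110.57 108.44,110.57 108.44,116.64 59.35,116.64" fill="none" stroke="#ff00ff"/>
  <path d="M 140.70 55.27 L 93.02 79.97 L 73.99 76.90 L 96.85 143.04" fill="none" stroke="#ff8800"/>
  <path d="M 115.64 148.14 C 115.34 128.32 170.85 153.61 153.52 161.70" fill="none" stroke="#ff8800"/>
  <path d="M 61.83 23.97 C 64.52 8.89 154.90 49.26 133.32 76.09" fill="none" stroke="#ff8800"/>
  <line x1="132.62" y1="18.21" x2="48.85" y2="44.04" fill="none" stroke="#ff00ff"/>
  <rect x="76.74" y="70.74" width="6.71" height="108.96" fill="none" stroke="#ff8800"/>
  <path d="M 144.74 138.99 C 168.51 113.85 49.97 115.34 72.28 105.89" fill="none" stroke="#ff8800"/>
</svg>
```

G21
G90
G0 X59.35 Y122.20
M3 S567
G01 X108.44 Y122.20 F2055
G01 X108.44 Y116.13
G01 X59.35 Y116.13
G01 X59.35 Y122.20
M5
G0 X140.70 Y177.50
M3 S866
G01 X93.02 Y152.80 F1364
G01 X73.99 Y155.87
G01 X96.85 Y89.73
M5
G0 X115.64 Y84.63
M3 S866
G01 X129.18 Y91.72 F1364
G01 X151.33 Y82.59
G01 X153.52 Y71.07
M5
G0 X61.83 Y208.80
M3 S866
G01 X86.36 Y207.95 F1364
G01 X124.97 Y185.47
G01 X133.32 Y156.68
M5
G0 X132.62 Y214.56
M3 S567
G01 X48.85 Y188.73 F2055
M5
G0 X76.74 Y162.03
M3 S866
G01 X83.45 Y162.03 F1364
G01 X83.45 Y53.07
G01 X76.74 Y53.07
G01 X76.74 Y162.03
M5
G0 X144.74 Y93.78
M3 S866
G01 X131.56 Y111.43 F1364
G01 X86.43 Y119.69
G01 X72.28 Y126.88
M5
G0 X0.00 Y0.00

Since the viewBox matches the mm dimensions, user units are millimetres directly. The only transform is the Y-flip y_m = 232.77 − y_svg.

Shape 1 is a rectangle drawn with `<polygon>`. Its stroke #ff00ff means score at S567, F2055. After flipping Y the toolpath is (59.35,122.20) → (108.44,122.20) → (108.44,116.13) → (59.35,116.13) → (59.35,122.20), returning to the start.

Shape 2 is a open polyline drawn with `<path>`. Its stroke #ff8800 means cut at S866, F1364. After flipping Y the toolpath is (140.70,177.50) → (93.02,152.80) → (73.99,155.87) → (96.85,89.73).

Shape 3 is a cubic bezier drawn with `<path>`. Its stroke #ff8800 means cut at S866, F1364. After flipping Y the toolpath is (115.64,84.63) → (129.18,91.72) → (151.33,82.59) → (153.52,71.07).

Shape 4 is a cubic bezier drawn with `<path>`. Its stroke #ff8800 means cut at S866, F1364. After flipping Y the toolpath is (61.83,208.80) → (86.36,207.95) → (124.97,185.47) → (133.32,156.68).

Shape 5 is a line segment drawn with `<line>`. Its stroke #ff00ff means score at S567, F2055. After flipping Y the toolpath is (132.62,214.56) → (48.85,188.73).

Shape 6 is a rectangle drawn with `<rect>`. Its stroke #ff8800 means cut at S866, F1364. After flipping Y the toolpath is (76.74,162.03) → (83.45,162.03) → (83.45,53.07) → (76.74,53.07) → (76.74,162.03), returning to the start.

Shape 7 is a cubic bezier drawn with `<path>`. Its stroke #ff8800 means cut at S866, F1364. After flipping Y the toolpath is (144.74,93.78) → (131.56,111.43) → (86.43,119.69) → (72.28,126.88).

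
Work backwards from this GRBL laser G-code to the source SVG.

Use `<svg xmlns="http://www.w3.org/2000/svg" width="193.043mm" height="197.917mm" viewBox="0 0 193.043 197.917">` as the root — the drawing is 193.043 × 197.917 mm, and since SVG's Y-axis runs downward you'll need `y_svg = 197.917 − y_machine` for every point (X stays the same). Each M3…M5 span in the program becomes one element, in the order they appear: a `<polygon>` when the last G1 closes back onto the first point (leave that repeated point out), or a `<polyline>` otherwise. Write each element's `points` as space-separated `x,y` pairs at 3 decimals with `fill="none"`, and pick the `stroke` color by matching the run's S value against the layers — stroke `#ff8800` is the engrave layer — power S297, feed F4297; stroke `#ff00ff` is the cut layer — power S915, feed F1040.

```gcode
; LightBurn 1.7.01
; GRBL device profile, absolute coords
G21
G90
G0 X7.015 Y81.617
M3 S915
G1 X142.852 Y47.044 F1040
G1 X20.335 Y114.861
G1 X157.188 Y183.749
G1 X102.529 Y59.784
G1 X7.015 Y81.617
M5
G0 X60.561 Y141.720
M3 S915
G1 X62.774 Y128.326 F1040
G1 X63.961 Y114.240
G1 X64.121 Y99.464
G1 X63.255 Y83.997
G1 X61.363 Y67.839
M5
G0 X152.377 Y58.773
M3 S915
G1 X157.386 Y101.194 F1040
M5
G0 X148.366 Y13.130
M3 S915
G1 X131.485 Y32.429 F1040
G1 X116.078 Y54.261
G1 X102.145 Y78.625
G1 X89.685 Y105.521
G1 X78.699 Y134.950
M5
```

<svg xmlns="http://www.w3.org/2000/svg" width="193.043mm" height="197.917mm" viewBox="0 0 193.043 197.917">
  <polygon points="7.015,116.300 142.852,150.873 20.335,83.056 157.188,14.168 102.529,138.133" fill="none" stroke="#ff00ff"/>
  <polyline points="60.561,56.197 62.774,69.591 63.961,83.677 64.121,98.453 63.255,113.920 61.363,130.078" fill="none" stroke="#ff00ff"/>
  <polyline points="152.377,139.144 157.386,96.723" fill="none" stroke="#ff00ff"/>
  <polyline points="148.366,184.787 131.485,165.488 116.078,143.656 102.145,119.292 89.685,92.396 78.699,62.967" fill="none" stroke="#ff00ff"/>
</svg>

y_svg = 197.917 − y_m. Every run uses S915, so all elements get stroke `#ff00ff` (cut).

[1] closed run; points: 7.015,116.300 142.852,150.873 20.335,83.056 157.188,14.168 102.529,138.133

[2] open run; points: 60.561,56.197 62.774,69.591 63.961,83.677 64.121,98.453 63.255,113.920 61.363,130.078

[3] open run; points: 152.377,139.144 157.386,96.723

[4] open run; points: 148.366,184.787 131.485,165.488 116.078,143.656 102.145,119.292 89.685,92.396 78.699,62.967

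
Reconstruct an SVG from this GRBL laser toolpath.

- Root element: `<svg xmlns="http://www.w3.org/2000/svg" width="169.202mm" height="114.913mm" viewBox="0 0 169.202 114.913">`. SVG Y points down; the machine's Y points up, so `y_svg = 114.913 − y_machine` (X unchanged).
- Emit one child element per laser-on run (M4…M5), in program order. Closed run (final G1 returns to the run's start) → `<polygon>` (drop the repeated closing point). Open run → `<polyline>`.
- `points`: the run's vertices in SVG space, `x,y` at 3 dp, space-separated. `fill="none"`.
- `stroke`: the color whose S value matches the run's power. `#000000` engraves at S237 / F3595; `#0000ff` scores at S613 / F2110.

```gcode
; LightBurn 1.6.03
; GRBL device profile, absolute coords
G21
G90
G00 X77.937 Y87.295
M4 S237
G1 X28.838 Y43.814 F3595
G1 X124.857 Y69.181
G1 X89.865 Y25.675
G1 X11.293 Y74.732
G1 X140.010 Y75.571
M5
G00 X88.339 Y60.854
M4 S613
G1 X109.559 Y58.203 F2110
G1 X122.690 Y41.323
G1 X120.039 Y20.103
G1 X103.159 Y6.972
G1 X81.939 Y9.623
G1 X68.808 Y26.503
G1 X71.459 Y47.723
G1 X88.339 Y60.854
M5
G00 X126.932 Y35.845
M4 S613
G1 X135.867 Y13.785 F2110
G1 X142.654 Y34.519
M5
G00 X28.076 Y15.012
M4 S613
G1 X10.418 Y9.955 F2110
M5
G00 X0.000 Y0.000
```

<svg xmlns="http://www.w3.org/2000/svg" width="169.202mm" height="114.913mm" viewBox="0 0 169.202 114.913">
  <polyline points="77.937,27.618 28.838,71.099 124.857,45.732 89.865,89.238 11.293,40.181 140.010,39.342" fill="none" stroke="#000000"/>
  <polygon points="88.339,54.059 109.559,56.710 122.690,73.590 120.039,94.810 103.159,107.941 81.939,105.290 68.808,88.410 71.459,67.190" fill="none" stroke="#0000ff"/>
  <polyline points="126.932,79.068 135.867,101.128 142.654,80.394" fill="none" stroke="#0000ff"/>
  <polyline points="28.076,99.901 10.418,104.958" fill="none" stroke="#0000ff"/>
</svg>

Each laser-on run becomes one SVG element. Flip Y back into SVG space with y_svg = 114.913 − y_machine.

Run 1: the run's S237 means `#000000` (engrave). The run is open, so emit a `<polyline>` with points (Y-flipped): 77.937,27.618 28.838,71.099 124.857,45.732 89.865,89.238 11.293,40.181 140.010,39.342.

Run 2: S613 ⇒ score layer `#0000ff`. The run returns to its start, so emit a `<polygon>` with points (Y-flipped): 88.339,54.059 109.559,56.710 122.690,73.590 120.039,94.810 103.159,107.941 81.939,105.290 68.808,88.410 71.459,67.190.

Run 3: power S613 maps to stroke `#0000ff` (score). The run is open, so emit a `<polyline>` with points (Y-flipped): 126.932,79.068 135.867,101.128 142.654,80.394.

Run 4: the run's S613 means `#0000ff` (score). The run is open, so emit a `<polyline>` with points (Y-flipped): 28.076,99.901 10.418,104.958.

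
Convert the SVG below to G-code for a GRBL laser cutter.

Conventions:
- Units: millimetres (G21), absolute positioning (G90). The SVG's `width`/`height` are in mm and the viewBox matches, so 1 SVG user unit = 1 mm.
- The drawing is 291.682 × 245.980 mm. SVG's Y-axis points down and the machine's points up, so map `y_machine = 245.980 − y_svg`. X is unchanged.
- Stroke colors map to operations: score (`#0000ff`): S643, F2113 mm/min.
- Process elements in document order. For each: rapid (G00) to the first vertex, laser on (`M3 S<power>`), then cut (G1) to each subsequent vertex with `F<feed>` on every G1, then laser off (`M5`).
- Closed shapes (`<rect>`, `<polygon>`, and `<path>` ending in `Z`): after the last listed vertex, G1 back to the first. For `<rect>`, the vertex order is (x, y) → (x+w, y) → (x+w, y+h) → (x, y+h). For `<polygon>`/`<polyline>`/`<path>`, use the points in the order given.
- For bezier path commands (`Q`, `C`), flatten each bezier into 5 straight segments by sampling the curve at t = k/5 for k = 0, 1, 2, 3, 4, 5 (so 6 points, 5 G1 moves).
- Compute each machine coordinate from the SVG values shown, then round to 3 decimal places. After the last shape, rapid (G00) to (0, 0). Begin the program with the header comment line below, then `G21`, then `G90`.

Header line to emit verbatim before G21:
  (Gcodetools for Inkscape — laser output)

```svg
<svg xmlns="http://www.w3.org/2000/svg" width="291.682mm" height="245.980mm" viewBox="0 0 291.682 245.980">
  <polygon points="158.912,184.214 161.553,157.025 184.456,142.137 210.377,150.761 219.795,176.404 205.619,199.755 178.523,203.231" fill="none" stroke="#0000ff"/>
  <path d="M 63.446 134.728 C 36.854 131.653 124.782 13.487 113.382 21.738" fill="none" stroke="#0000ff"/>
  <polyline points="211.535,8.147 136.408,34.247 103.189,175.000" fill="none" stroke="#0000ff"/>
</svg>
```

(Gcodetools for Inkscape — laser output)
G21
G90
G00 X158.912 Y61.766
M3 S643
G1 X161.553 Y88.955 F2113
G1 X184.456 Y103.843 F2113
G1 X210.377 Y95.219 F2113
G1 X219.795 Y69.576 F2113
G1 X205.619 Y46.225 F2113
G1 X178.523 Y42.749 F2113
G1 X158.912 Y61.766 F2113
M5
G00 X63.446 Y111.252
M3 S643
G1 X59.522 Y124.976 F2113
G1 X72.819 Y154.729 F2113
G1 X93.071 Y188.920 F2113
G1 X110.013 Y215.955 F2113
G1 X113.382 Y224.242 F2113
M5
G00 X211.535 Y237.833
M3 S643
G1 X136.408 Y211.733 F2113
G1 X103.189 Y70.980 F2113
M5
G00 X0.000 Y0.000

viewBox `0 0 291.682 245.980` with mm width/height → 1 unit = 1 mm. Flip: y_m = 245.980 − y_svg.

**Shape 1** — `<polygon>` regular polygon, stroke `#0000ff` → score (S643, F2113). Machine vertices: (158.912,61.766) → (161.553,88.955) → (184.456,103.843) → (210.377,95.219) → (219.795,69.576) → (205.619,46.225) → (178.523,42.749) → (158.912,61.766). Closed: final G1 returns to the first vertex.

**Shape 2** — `<path>` cubic bezier, stroke `#0000ff` → score (S643, F2113). Control points (SVG): P0=(63.446,134.728), P1=(36.854,131.653), P2=(124.782,13.487), P3=(113.382,21.738); sampled at t=k/5. Machine vertices: (63.446,111.252) → (59.522,124.976) → (72.819,154.729) → (93.071,188.920) → (110.013,215.955) → (113.382,224.242). Open path.

**Shape 3** — `<polyline>` open polyline, stroke `#0000ff` → score (S643, F2113). Machine vertices: (211.535,237.833) → (136.408,211.733) → (103.189,70.980). Open path.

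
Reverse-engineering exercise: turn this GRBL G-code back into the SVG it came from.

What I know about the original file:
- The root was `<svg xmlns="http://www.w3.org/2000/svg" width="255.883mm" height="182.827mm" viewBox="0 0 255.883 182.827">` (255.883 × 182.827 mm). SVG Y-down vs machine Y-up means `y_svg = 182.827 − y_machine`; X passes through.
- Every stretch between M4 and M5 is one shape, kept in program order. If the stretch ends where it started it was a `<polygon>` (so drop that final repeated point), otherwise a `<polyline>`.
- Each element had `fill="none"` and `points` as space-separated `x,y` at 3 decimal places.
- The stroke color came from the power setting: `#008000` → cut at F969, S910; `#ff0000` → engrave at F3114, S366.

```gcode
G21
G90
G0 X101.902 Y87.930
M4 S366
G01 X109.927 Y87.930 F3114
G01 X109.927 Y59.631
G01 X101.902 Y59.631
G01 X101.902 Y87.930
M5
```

<svg xmlns="http://www.w3.org/2000/svg" width="255.883mm" height="182.827mm" viewBox="0 0 255.883 182.827">
  <polygon points="101.902,94.897 109.927,94.897 109.927,123.196 101.902,123.196" fill="none" stroke="#ff0000"/>
</svg>

Machine Y-up, SVG Y-down with viewBox height 182.827, so y_svg = 182.827 − y_machine; X carries over. Every run uses S366, so all elements get stroke `#ff0000` (engrave).

Run 1: The run returns to its start, so emit a `<polygon>` with points (Y-flipped): 101.902,94.897 109.927,94.897 109.927,123.196 101.902,123.196.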